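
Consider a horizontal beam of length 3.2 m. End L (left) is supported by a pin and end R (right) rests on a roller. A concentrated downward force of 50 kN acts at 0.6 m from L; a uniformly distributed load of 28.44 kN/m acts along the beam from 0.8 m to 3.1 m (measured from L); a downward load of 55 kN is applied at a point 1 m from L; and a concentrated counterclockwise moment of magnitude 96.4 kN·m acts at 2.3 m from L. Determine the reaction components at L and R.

Resultant of the distributed load: 28.44 × 2.3 = 65.412 kN at 1.95 m from L.
Taking moments about L: R_y·3.2 − 50·0.6 − (28.44·2.3)·1.95 − 55·1 + 96.4 = 0 → R_y = 116.1534/3.2 = 36.2979 ≈ 36.30 kN.
ΣF_y = 0: L_y + 36.2979 − 50 − 28.44·2.3 − 55 = 0 → L_y = 134.1 kN.
ΣF_x = 0: no horizontal applied forces, so L_x = 0.

L_x = 0, L_y = 134.1 kN, R_y = 36.30 kN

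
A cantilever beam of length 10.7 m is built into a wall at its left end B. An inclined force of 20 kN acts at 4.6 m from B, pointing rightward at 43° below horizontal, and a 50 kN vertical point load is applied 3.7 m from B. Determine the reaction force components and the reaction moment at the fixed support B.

ΣF_x = 0: B_x + 20·cos43° = 0 → B_x = -14.63 kN.
ΣF_y = 0: B_y − 20·sin43° − 50 = 0 → B_y = 63.64 kN.
ΣM about B: M_B − 20·sin43°·4.6 − 50·3.7 = 0 → M_B = 247.7 kN·m.

B_x = -14.63 kN, B_y = 63.64 kN, M_B = 247.7 kN·m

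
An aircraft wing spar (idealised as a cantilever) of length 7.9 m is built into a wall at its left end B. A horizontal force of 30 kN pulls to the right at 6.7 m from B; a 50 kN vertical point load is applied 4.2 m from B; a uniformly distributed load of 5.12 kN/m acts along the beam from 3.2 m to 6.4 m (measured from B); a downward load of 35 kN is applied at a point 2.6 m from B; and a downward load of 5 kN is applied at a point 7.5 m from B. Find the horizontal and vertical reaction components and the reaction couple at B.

B_x = -30.00 kN, B_y = 106.4 kN, M_B = 417.1 kN·m

Resultant of the distributed load: 5.12 × 3.2 = 16.384 kN at 4.8 m from B.
ΣF_x = 0: B_x + 30 = 0 → B_x = -30.00 kN.
ΣF_y = 0: B_y − 50 − 5.12·3.2 − 35 − 5 = 0 → B_y = 106.4 kN.
ΣM about B: M_B − 50·4.2 − (5.12·3.2)·4.8 − 35·2.6 − 5·7.5 = 0 → M_B = 417.1 kN·m.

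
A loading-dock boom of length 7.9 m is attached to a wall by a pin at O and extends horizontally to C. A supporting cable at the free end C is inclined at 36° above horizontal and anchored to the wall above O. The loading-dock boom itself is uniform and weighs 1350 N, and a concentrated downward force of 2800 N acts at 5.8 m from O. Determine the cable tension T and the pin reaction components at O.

T = 4646 N, O_x = 3758 N, O_y = 1419 N

ΣM about O: T·sin36°·7.9 − 1350·3.95 − 2800·5.8 = 0 → T = 21572.5/(7.9·0.587785) = 4645.74 ≈ 4646 N.
ΣF_x = 0: O_x − T·cos36° = 0 → O_x = 4645.74 × 0.809017 = 3758 N.
ΣF_y = 0: O_y + T·sin36° − 1350 − 2800 = 0 → O_y = 4150 − 4645.74 × 0.587785 = 1419 N.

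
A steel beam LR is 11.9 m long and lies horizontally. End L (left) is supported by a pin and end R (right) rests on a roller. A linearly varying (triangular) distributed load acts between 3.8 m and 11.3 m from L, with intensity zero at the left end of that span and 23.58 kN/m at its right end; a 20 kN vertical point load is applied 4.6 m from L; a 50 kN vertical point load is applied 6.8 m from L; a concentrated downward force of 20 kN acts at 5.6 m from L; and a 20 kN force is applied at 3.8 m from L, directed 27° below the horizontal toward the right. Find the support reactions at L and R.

Resultant of the triangular load: ½ × 23.58 × 7.5 = 88.425 kN, acting at 8.8 m from L (one-third of the span from the peak).
Taking moments about L: R_y·11.9 − (½·23.58·7.5)·8.8 − 20·4.6 − 50·6.8 − 20·5.6 − 20·sin27°·3.8 = 0 → R_y = 1356.64/11.9 = 114.003 ≈ 114.0 kN.
ΣF_y = 0: L_y + 114.003 − ½·23.58·7.5 − 20 − 50 − 20 − 20·sin27° = 0 → L_y = 73.50 kN.
ΣF_x = 0: L_x + 20·cos27° = 0 → L_x = -17.82 kN.

L_x = -17.82 kN, L_y = 73.50 kN, R_y = 114.0 kN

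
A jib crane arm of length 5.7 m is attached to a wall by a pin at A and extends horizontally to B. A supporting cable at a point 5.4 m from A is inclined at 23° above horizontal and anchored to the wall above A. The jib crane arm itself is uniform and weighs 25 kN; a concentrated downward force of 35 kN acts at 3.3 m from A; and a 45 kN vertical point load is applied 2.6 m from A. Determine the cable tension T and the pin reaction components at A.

T = 144.0 kN, A_x = 132.5 kN, A_y = 48.75 kN

ΣM about A: T·sin23°·5.4 − 25·2.85 − 35·3.3 − 45·2.6 = 0 → T = 303.75/(5.4·0.390731) = 143.961 ≈ 144.0 kN.
ΣF_x = 0: A_x − T·cos23° = 0 → A_x = 143.961 × 0.920505 = 132.5 kN.
ΣF_y = 0: A_y + T·sin23° − 25 − 35 − 45 = 0 → A_y = 105 − 143.961 × 0.390731 = 48.75 kN.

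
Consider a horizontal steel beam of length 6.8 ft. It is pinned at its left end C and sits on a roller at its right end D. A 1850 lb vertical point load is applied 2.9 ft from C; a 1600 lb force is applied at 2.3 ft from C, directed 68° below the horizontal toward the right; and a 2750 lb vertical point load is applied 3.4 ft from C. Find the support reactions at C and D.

Moments about C: D_y·6.8 − 1850·2.9 − 1600·sin68°·2.3 − 2750·3.4 = 0 → D_y = 18127/6.8 = 2665.74 ≈ 2666 lb.
ΣF_y = 0: C_y + 2665.74 − 1850 − 1600·sin68° − 2750 = 0 → C_y = 3418 lb.
ΣF_x = 0: C_x + 1600·cos68° = 0 → C_x = -599.4 lb.

C_x = -599.4 lb, C_y = 3418 lb, D_y = 2666 lb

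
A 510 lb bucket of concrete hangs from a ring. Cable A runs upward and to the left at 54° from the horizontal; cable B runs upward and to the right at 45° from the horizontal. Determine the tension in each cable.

T_A = 365.1 lb, T_B = 303.5 lb

ΣF_x = 0: −T_A·cos54° + T_B·cos45° = 0 → T_B = 0.831254·T_A.
ΣF_y = 0: T_A·sin54° + T_B·sin45° = 510.
Substitute: T_A·(0.809017 + 0.831254·0.707107) = 510 → T_A = 365.12 ≈ 365.1 lb.
Then T_B = 0.831254 × 365.12 = 303.5 lb.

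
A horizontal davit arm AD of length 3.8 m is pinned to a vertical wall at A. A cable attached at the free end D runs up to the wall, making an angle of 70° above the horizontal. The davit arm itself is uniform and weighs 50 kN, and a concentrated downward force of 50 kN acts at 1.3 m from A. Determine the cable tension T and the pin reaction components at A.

T = 44.81 kN, A_x = 15.33 kN, A_y = 57.89 kN

ΣM about A: T·sin70°·3.8 − 50·1.9 − 50·1.3 = 0 → T = 160/(3.8·0.939693) = 44.8075 ≈ 44.81 kN.
ΣF_x = 0: A_x − T·cos70° = 0 → A_x = 44.8075 × 0.34202 = 15.33 kN.
ΣF_y = 0: A_y + T·sin70° − 50 − 50 = 0 → A_y = 100 − 44.8075 × 0.939693 = 57.89 kN.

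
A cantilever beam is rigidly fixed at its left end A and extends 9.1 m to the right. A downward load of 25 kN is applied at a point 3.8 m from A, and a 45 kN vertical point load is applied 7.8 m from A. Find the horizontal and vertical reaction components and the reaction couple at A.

A_x = 0, A_y = 70.00 kN, M_A = 446.0 kN·m

ΣF_x = 0: A_x = 0.
ΣF_y = 0: A_y − 25 − 45 = 0 → A_y = 70.00 kN.
ΣM about A: M_A − 25·3.8 − 45·7.8 = 0 → M_A = 446.0 kN·m.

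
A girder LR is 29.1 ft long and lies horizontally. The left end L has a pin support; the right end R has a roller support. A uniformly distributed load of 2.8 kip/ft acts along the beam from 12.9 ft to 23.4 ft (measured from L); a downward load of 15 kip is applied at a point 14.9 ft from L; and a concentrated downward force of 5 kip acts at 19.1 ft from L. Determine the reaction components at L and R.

Resultant of the distributed load: 2.8 × 10.5 = 29.4 kip at 18.15 ft from L.
Moments about L: R_y·29.1 − (2.8·10.5)·18.15 − 15·14.9 − 5·19.1 = 0 → R_y = 852.61/29.1 = 29.2993 ≈ 29.30 kip.
ΣF_y = 0: L_y + 29.2993 − 2.8·10.5 − 15 − 5 = 0 → L_y = 20.10 kip.
ΣF_x = 0: no horizontal applied forces, so L_x = 0.

L_x = 0, L_y = 20.10 kip, R_y = 29.30 kip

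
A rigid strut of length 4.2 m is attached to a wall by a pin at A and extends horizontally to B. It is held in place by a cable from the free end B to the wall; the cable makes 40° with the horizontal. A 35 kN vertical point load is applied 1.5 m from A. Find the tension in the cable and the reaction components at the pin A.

ΣM about A: T·sin40°·4.2 − 35·1.5 = 0 → T = 52.5/(4.2·0.642788) = 19.4465 ≈ 19.45 kN.
ΣF_x = 0: A_x − T·cos40° = 0 → A_x = 19.4465 × 0.766044 = 14.90 kN.
ΣF_y = 0: A_y + T·sin40° − 35 = 0 → A_y = 35 − 19.4465 × 0.642788 = 22.50 kN.

T = 19.45 kN, A_x = 14.90 kN, A_y = 22.50 kN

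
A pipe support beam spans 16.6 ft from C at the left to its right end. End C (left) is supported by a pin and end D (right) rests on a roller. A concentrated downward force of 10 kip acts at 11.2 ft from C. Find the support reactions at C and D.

C_x = 0, C_y = 3.253 kip, D_y = 6.747 kip

Taking moments about C: D_y·16.6 − 10·11.2 = 0 → D_y = 112/16.6 = 6.74699 ≈ 6.747 kip.
ΣF_y = 0: C_y + 6.74699 − 10 = 0 → C_y = 3.253 kip.
ΣF_x = 0: no horizontal applied forces, so C_x = 0.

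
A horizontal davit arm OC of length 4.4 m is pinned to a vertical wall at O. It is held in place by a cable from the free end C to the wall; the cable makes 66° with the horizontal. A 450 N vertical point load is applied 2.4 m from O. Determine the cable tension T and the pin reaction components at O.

T = 268.7 N, O_x = 109.3 N, O_y = 204.5 N

ΣM about O: T·sin66°·4.4 − 450·2.4 = 0 → T = 1080/(4.4·0.913545) = 268.684 ≈ 268.7 N.
ΣF_x = 0: O_x − T·cos66° = 0 → O_x = 268.684 × 0.406737 = 109.3 N.
ΣF_y = 0: O_y + T·sin66° − 450 = 0 → O_y = 450 − 268.684 × 0.913545 = 204.5 N.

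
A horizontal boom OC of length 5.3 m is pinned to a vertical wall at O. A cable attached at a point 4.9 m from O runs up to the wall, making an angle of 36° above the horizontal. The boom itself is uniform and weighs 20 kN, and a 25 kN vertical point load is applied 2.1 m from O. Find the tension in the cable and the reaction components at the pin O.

ΣM about O: T·sin36°·4.9 − 20·2.65 − 25·2.1 = 0 → T = 105.5/(4.9·0.587785) = 36.6301 ≈ 36.63 kN.
ΣF_x = 0: O_x − T·cos36° = 0 → O_x = 36.6301 × 0.809017 = 29.63 kN.
ΣF_y = 0: O_y + T·sin36° − 20 − 25 = 0 → O_y = 45 − 36.6301 × 0.587785 = 23.47 kN.

T = 36.63 kN, O_x = 29.63 kN, O_y = 23.47 kN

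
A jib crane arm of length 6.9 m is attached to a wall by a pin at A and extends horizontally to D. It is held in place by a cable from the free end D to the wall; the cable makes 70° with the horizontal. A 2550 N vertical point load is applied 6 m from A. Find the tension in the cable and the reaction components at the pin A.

ΣM about A: T·sin70°·6.9 − 2550·6 = 0 → T = 15300/(6.9·0.939693) = 2359.7 ≈ 2360 N.
ΣF_x = 0: A_x − T·cos70° = 0 → A_x = 2359.7 × 0.34202 = 807.1 N.
ΣF_y = 0: A_y + T·sin70° − 2550 = 0 → A_y = 2550 − 2359.7 × 0.939693 = 332.6 N.

T = 2360 N, A_x = 807.1 N, A_y = 332.6 N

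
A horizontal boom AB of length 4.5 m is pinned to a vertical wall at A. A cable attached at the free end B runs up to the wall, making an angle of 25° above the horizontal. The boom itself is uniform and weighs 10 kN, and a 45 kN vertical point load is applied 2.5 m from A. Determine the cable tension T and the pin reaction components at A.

ΣM about A: T·sin25°·4.5 − 10·2.25 − 45·2.5 = 0 → T = 135/(4.5·0.422618) = 70.9861 ≈ 70.99 kN.
ΣF_x = 0: A_x − T·cos25° = 0 → A_x = 70.9861 × 0.906308 = 64.34 kN.
ΣF_y = 0: A_y + T·sin25° − 10 − 45 = 0 → A_y = 55 − 70.9861 × 0.422618 = 25.00 kN.

T = 70.99 kN, A_x = 64.34 kN, A_y = 25.00 kN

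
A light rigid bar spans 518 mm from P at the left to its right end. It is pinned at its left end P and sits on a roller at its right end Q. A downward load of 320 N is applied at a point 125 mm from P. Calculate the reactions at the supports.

ΣM about P: Q_y·518 − 320·125 = 0 → Q_y = 40000/518 = 77.2201 ≈ 77.22 N.
ΣF_y = 0: P_y + 77.2201 − 320 = 0 → P_y = 242.8 N.
ΣF_x = 0: no horizontal applied forces, so P_x = 0.

P_x = 0, P_y = 242.8 N, Q_y = 77.22 N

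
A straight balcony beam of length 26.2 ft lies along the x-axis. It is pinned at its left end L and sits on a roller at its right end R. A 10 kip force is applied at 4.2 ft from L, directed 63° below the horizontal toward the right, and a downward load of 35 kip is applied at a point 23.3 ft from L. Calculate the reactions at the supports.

L_x = -4.540 kip, L_y = 11.36 kip, R_y = 32.55 kip

Taking moments about L: R_y·26.2 − 10·sin63°·4.2 − 35·23.3 = 0 → R_y = 852.922/26.2 = 32.5543 ≈ 32.55 kip.
ΣF_y = 0: L_y + 32.5543 − 10·sin63° − 35 = 0 → L_y = 11.36 kip.
ΣF_x = 0: L_x + 10·cos63° = 0 → L_x = -4.540 kip.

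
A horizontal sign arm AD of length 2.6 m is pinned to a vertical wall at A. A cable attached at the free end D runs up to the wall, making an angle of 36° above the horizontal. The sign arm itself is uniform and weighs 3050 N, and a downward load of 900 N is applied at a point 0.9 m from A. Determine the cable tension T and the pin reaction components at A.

ΣM about A: T·sin36°·2.6 − 3050·1.3 − 900·0.9 = 0 → T = 4775/(2.6·0.587785) = 3124.51 ≈ 3125 N.
ΣF_x = 0: A_x − T·cos36° = 0 → A_x = 3124.51 × 0.809017 = 2528 N.
ΣF_y = 0: A_y + T·sin36° − 3050 − 900 = 0 → A_y = 3950 − 3124.51 × 0.587785 = 2113 N.

T = 3125 N, A_x = 2528 N, A_y = 2113 N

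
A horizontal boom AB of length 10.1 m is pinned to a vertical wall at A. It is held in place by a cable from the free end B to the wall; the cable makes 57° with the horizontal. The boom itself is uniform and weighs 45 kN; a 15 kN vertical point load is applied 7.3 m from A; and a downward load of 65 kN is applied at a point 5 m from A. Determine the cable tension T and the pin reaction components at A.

T = 78.12 kN, A_x = 42.55 kN, A_y = 59.48 kN

ΣM about A: T·sin57°·10.1 − 45·5.05 − 15·7.3 − 65·5 = 0 → T = 661.75/(10.1·0.838671) = 78.1234 ≈ 78.12 kN.
ΣF_x = 0: A_x − T·cos57° = 0 → A_x = 78.1234 × 0.544639 = 42.55 kN.
ΣF_y = 0: A_y + T·sin57° − 45 − 15 − 65 = 0 → A_y = 125 − 78.1234 × 0.838671 = 59.48 kN.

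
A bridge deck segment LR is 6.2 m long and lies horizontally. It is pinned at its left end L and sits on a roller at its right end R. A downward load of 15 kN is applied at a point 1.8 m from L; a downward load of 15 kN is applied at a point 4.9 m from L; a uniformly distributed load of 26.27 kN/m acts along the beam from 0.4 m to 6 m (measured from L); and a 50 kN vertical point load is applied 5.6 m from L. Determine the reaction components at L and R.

L_x = 0, L_y = 89.81 kN, R_y = 137.3 kN

Resultant of the distributed load: 26.27 × 5.6 = 147.112 kN at 3.2 m from L.
Taking moments about L: R_y·6.2 − 15·1.8 − 15·4.9 − (26.27·5.6)·3.2 − 50·5.6 = 0 → R_y = 851.2584/6.2 = 137.3 kN.
ΣF_y = 0: L_y + 137.3 − 15 − 15 − 26.27·5.6 − 50 = 0 → L_y = 89.81 kN.
ΣF_x = 0: no horizontal applied forces, so L_x = 0.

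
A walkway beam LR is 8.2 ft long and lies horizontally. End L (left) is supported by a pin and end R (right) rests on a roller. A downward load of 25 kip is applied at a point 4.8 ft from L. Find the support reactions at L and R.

ΣM about L: R_y·8.2 − 25·4.8 = 0 → R_y = 120/8.2 = 14.6341 ≈ 14.63 kip.
ΣF_y = 0: L_y + 14.6341 − 25 = 0 → L_y = 10.37 kip.
ΣF_x = 0: no horizontal applied forces, so L_x = 0.

L_x = 0, L_y = 10.37 kip, R_y = 14.63 kip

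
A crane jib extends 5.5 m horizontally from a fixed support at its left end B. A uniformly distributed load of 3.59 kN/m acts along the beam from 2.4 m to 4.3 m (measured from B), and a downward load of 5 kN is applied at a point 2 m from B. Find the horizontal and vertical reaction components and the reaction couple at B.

B_x = 0, B_y = 11.82 kN, M_B = 32.85 kN·m

Resultant of the distributed load: 3.59 × 1.9 = 6.821 kN at 3.35 m from B.
ΣF_x = 0: B_x = 0.
ΣF_y = 0: B_y − 3.59·1.9 − 5 = 0 → B_y = 11.82 kN.
ΣM about B: M_B − (3.59·1.9)·3.35 − 5·2 = 0 → M_B = 32.85 kN·m.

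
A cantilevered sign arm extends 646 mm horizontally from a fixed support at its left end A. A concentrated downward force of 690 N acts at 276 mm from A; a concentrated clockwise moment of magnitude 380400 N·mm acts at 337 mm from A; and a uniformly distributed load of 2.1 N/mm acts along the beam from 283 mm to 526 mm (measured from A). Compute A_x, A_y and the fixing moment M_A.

Resultant of the distributed load: 2.1 × 243 = 510.3 N at 404.5 mm from A.
ΣF_x = 0: A_x = 0.
ΣF_y = 0: A_y − 690 − 2.1·243 = 0 → A_y = 1200 N.
ΣM about A: M_A − 690·276 − 380400 − (2.1·243)·404.5 = 0 → M_A = 777300 N·mm.

A_x = 0, A_y = 1200 N, M_A = 777300 N·mm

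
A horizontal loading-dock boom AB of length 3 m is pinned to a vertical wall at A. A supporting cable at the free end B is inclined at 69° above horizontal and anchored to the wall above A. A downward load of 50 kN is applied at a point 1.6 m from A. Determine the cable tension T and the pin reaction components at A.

ΣM about A: T·sin69°·3 − 50·1.6 = 0 → T = 80/(3·0.93358) = 28.5639 ≈ 28.56 kN.
ΣF_x = 0: A_x − T·cos69° = 0 → A_x = 28.5639 × 0.358368 = 10.24 kN.
ΣF_y = 0: A_y + T·sin69° − 50 = 0 → A_y = 50 − 28.5639 × 0.93358 = 23.33 kN.

T = 28.56 kN, A_x = 10.24 kN, A_y = 23.33 kN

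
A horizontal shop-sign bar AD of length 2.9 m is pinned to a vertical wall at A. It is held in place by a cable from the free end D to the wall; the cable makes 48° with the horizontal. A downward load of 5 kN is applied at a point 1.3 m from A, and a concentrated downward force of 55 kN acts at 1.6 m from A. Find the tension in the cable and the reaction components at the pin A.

T = 43.85 kN, A_x = 29.34 kN, A_y = 27.41 kN

ΣM about A: T·sin48°·2.9 − 5·1.3 − 55·1.6 = 0 → T = 94.5/(2.9·0.743145) = 43.8491 ≈ 43.85 kN.
ΣF_x = 0: A_x − T·cos48° = 0 → A_x = 43.8491 × 0.669131 = 29.34 kN.
ΣF_y = 0: A_y + T·sin48° − 5 − 55 = 0 → A_y = 60 − 43.8491 × 0.743145 = 27.41 kN.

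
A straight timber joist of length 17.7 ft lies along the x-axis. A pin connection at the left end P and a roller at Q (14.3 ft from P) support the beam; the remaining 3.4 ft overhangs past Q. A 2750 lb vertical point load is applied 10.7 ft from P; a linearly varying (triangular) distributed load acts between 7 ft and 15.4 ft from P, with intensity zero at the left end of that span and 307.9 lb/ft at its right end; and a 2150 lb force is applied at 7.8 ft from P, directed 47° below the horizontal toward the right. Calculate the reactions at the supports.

Resultant of the triangular load: ½ × 307.9 × 8.4 = 1293.18 lb, acting at 12.6 ft from P (one-third of the span from the peak).
ΣM about P: Q_y·14.3 − 2750·10.7 − (½·307.9·8.4)·12.6 − 2150·sin47°·7.8 = 0 → Q_y = 57983.9/14.3 = 4054.82 ≈ 4055 lb.
ΣF_y = 0: P_y + 4054.82 − 2750 − ½·307.9·8.4 − 2150·sin47° = 0 → P_y = 1561 lb.
ΣF_x = 0: P_x + 2150·cos47° = 0 → P_x = -1466 lb.

P_x = -1466 lb, P_y = 1561 lb, Q_y = 4055 lb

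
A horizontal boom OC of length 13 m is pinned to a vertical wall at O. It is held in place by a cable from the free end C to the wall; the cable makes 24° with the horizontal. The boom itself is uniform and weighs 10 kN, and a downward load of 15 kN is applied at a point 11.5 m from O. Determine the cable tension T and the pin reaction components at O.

T = 44.92 kN, O_x = 41.03 kN, O_y = 6.731 kN

ΣM about O: T·sin24°·13 − 10·6.5 − 15·11.5 = 0 → T = 237.5/(13·0.406737) = 44.9166 ≈ 44.92 kN.
ΣF_x = 0: O_x − T·cos24° = 0 → O_x = 44.9166 × 0.913545 = 41.03 kN.
ΣF_y = 0: O_y + T·sin24° − 10 − 15 = 0 → O_y = 25 − 44.9166 × 0.406737 = 6.731 kN.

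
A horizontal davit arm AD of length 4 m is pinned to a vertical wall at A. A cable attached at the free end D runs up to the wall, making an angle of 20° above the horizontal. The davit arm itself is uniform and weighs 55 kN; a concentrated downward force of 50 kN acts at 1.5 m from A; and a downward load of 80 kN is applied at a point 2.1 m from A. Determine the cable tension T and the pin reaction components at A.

T = 258.0 kN, A_x = 242.5 kN, A_y = 96.75 kN

ΣM about A: T·sin20°·4 − 55·2 − 50·1.5 − 80·2.1 = 0 → T = 353/(4·0.34202) = 258.026 ≈ 258.0 kN.
ΣF_x = 0: A_x − T·cos20° = 0 → A_x = 258.026 × 0.939693 = 242.5 kN.
ΣF_y = 0: A_y + T·sin20° − 55 − 50 − 80 = 0 → A_y = 185 − 258.026 × 0.34202 = 96.75 kN.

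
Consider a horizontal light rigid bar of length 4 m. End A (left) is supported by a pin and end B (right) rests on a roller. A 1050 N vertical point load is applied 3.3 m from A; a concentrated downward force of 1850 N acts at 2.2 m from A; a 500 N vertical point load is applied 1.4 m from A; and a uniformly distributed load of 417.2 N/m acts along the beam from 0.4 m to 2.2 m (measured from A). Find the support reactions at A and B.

Resultant of the distributed load: 417.2 × 1.8 = 750.96 N at 1.3 m from A.
Taking moments about A: B_y·4 − 1050·3.3 − 1850·2.2 − 500·1.4 − (417.2·1.8)·1.3 = 0 → B_y = 9211.248/4 = 2302.81 ≈ 2303 N.
ΣF_y = 0: A_y + 2302.81 − 1050 − 1850 − 500 − 417.2·1.8 = 0 → A_y = 1848 N.
ΣF_x = 0: no horizontal applied forces, so A_x = 0.

A_x = 0, A_y = 1848 N, B_y = 2303 N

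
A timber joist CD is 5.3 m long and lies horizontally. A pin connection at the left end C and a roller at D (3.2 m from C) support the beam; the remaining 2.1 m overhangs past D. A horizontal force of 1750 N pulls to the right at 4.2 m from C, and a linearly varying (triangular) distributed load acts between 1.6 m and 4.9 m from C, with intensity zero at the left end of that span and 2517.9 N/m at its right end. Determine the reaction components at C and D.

Resultant of the triangular load: ½ × 2517.9 × 3.3 = 4154.535 N, acting at 3.8 m from C (one-third of the span from the peak).
Taking moments about C: D_y·3.2 − (½·2517.9·3.3)·3.8 = 0 → D_y = 15787.233/3.2 = 4933.51 ≈ 4934 N.
ΣF_y = 0: C_y + 4933.51 − ½·2517.9·3.3 = 0 → C_y = -779.0 N.
ΣF_x = 0: C_x + 1750 = 0 → C_x = -1750 N.

C_x = -1750 N, C_y = -779.0 N, D_y = 4934 N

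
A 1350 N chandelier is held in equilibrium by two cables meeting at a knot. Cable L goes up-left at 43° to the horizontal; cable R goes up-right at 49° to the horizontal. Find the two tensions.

ΣF_x = 0: −T_L·cos43° + T_R·cos49° = 0 → T_R = 1.11477·T_L.
ΣF_y = 0: T_L·sin43° + T_R·sin49° = 1350.
Substitute: T_L·(0.681998 + 1.11477·0.75471) = 1350 → T_L = 886.219 ≈ 886.2 N.
Then T_R = 1.11477 × 886.219 = 987.9 N.

T_L = 886.2 N, T_R = 987.9 N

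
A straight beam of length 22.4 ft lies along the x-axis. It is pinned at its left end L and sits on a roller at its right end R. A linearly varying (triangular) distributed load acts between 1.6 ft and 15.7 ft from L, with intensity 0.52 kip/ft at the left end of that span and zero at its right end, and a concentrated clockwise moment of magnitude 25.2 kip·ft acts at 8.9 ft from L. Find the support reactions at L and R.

L_x = 0, L_y = 1.510 kip, R_y = 2.156 kip

Resultant of the triangular load: ½ × 0.52 × 14.1 = 3.666 kip, acting at 6.3 ft from L (one-third of the span from the peak).
Moments about L: R_y·22.4 − (½·0.52·14.1)·6.3 − 25.2 = 0 → R_y = 48.2958/22.4 = 2.15606 ≈ 2.156 kip.
ΣF_y = 0: L_y + 2.15606 − ½·0.52·14.1 = 0 → L_y = 1.510 kip.
ΣF_x = 0: no horizontal applied forces, so L_x = 0.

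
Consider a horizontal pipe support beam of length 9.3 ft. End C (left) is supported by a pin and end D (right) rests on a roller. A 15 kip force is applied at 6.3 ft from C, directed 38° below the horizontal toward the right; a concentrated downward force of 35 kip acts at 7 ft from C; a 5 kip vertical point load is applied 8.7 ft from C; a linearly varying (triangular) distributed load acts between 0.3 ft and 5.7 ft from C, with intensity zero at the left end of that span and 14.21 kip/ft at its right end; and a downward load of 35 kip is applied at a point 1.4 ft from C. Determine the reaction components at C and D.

Resultant of the triangular load: ½ × 14.21 × 5.4 = 38.367 kip, acting at 3.9 ft from C (one-third of the span from the peak).
Taking moments about C: D_y·9.3 − 15·sin38°·6.3 − 35·7 − 5·8.7 − (½·14.21·5.4)·3.9 − 35·1.4 = 0 → D_y = 545.311/9.3 = 58.6356 ≈ 58.64 kip.
ΣF_y = 0: C_y + 58.6356 − 15·sin38° − 35 − 5 − ½·14.21·5.4 − 35 = 0 → C_y = 63.97 kip.
ΣF_x = 0: C_x + 15·cos38° = 0 → C_x = -11.82 kip.

C_x = -11.82 kip, C_y = 63.97 kip, D_y = 58.64 kip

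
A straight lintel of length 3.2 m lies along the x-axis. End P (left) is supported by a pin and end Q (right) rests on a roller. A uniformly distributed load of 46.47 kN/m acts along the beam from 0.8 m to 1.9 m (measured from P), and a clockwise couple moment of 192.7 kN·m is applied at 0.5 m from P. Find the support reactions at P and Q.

P_x = 0, P_y = -30.67 kN, Q_y = 81.78 kN

Resultant of the distributed load: 46.47 × 1.1 = 51.117 kN at 1.35 m from P.
Moments about P: Q_y·3.2 − (46.47·1.1)·1.35 − 192.7 = 0 → Q_y = 261.70795/3.2 = 81.7837 ≈ 81.78 kN.
ΣF_y = 0: P_y + 81.7837 − 46.47·1.1 = 0 → P_y = -30.67 kN.
ΣF_x = 0: no horizontal applied forces, so P_x = 0.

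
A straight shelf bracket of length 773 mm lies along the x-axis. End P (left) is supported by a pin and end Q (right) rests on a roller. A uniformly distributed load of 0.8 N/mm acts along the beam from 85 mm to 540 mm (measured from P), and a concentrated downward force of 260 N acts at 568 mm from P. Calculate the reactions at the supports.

P_x = 0, P_y = 285.8 N, Q_y = 338.2 N

Resultant of the distributed load: 0.8 × 455 = 364 N at 312.5 mm from P.
Moments about P: Q_y·773 − (0.8·455)·312.5 − 260·568 = 0 → Q_y = 261430/773 = 338.202 ≈ 338.2 N.
ΣF_y = 0: P_y + 338.202 − 0.8·455 − 260 = 0 → P_y = 285.8 N.
ΣF_x = 0: no horizontal applied forces, so P_x = 0.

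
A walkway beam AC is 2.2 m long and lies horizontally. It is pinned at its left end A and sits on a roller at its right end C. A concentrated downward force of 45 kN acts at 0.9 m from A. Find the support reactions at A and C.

A_x = 0, A_y = 26.59 kN, C_y = 18.41 kN

Moments about A: C_y·2.2 − 45·0.9 = 0 → C_y = 40.5/2.2 = 18.4091 ≈ 18.41 kN.
ΣF_y = 0: A_y + 18.4091 − 45 = 0 → A_y = 26.59 kN.
ΣF_x = 0: no horizontal applied forces, so A_x = 0.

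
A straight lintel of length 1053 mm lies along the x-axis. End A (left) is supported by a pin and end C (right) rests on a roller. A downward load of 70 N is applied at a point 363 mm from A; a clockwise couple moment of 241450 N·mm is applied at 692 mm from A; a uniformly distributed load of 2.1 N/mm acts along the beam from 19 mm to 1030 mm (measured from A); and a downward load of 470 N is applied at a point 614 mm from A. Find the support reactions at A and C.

A_x = 0, A_y = 1078 N, C_y = 1585 N

Resultant of the distributed load: 2.1 × 1011 = 2123.1 N at 524.5 mm from A.
ΣM about A: C_y·1053 − 70·363 − 241450 − (2.1·1011)·524.5 − 470·614 = 0 → C_y = 1669005.95/1053 = 1585 N.
ΣF_y = 0: A_y + 1585 − 70 − 2.1·1011 − 470 = 0 → A_y = 1078 N.
ΣF_x = 0: no horizontal applied forces, so A_x = 0.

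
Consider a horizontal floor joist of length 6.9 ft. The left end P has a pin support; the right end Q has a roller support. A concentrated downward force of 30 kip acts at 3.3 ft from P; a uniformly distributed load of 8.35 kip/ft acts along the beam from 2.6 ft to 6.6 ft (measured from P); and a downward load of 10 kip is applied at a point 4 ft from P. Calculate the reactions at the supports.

P_x = 0, P_y = 30.99 kip, Q_y = 42.41 kip

Resultant of the distributed load: 8.35 × 4 = 33.4 kip at 4.6 ft from P.
Moments about P: Q_y·6.9 − 30·3.3 − (8.35·4)·4.6 − 10·4 = 0 → Q_y = 292.64/6.9 = 42.4116 ≈ 42.41 kip.
ΣF_y = 0: P_y + 42.4116 − 30 − 8.35·4 − 10 = 0 → P_y = 30.99 kip.
ΣF_x = 0: no horizontal applied forces, so P_x = 0.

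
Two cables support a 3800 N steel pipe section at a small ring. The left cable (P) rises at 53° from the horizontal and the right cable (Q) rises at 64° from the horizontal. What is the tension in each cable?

T_P = 1870 N, T_Q = 2567 N

ΣF_x = 0: −T_P·cos53° + T_Q·cos64° = 0 → T_Q = 1.37284·T_P.
ΣF_y = 0: T_P·sin53° + T_Q·sin64° = 3800.
Substitute: T_P·(0.798636 + 1.37284·0.898794) = 3800 → T_P = 1869.59 ≈ 1870 N.
Then T_Q = 1.37284 × 1869.59 = 2567 N.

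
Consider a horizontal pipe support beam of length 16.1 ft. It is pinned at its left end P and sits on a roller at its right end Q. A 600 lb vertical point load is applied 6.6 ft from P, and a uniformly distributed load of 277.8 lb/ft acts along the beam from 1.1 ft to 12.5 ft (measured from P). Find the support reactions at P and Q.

P_x = 0, P_y = 2183 lb, Q_y = 1584 lb

Resultant of the distributed load: 277.8 × 11.4 = 3166.92 lb at 6.8 ft from P.
ΣM about P: Q_y·16.1 − 600·6.6 − (277.8·11.4)·6.8 = 0 → Q_y = 25495.056/16.1 = 1583.54 ≈ 1584 lb.
ΣF_y = 0: P_y + 1583.54 − 600 − 277.8·11.4 = 0 → P_y = 2183 lb.
ΣF_x = 0: no horizontal applied forces, so P_x = 0.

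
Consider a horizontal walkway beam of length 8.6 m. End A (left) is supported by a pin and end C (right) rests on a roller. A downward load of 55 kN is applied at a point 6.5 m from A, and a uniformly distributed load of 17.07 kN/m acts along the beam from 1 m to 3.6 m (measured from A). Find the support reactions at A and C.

A_x = 0, A_y = 45.94 kN, C_y = 53.44 kN

Resultant of the distributed load: 17.07 × 2.6 = 44.382 kN at 2.3 m from A.
Moments about A: C_y·8.6 − 55·6.5 − (17.07·2.6)·2.3 = 0 → C_y = 459.5786/8.6 = 53.4394 ≈ 53.44 kN.
ΣF_y = 0: A_y + 53.4394 − 55 − 17.07·2.6 = 0 → A_y = 45.94 kN.
ΣF_x = 0: no horizontal applied forces, so A_x = 0.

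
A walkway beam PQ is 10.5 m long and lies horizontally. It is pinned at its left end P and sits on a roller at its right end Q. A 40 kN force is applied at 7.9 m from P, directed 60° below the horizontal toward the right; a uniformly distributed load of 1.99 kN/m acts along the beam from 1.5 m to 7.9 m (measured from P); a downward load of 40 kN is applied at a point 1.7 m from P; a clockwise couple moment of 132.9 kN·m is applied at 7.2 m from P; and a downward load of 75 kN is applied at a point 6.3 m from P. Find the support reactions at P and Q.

Resultant of the distributed load: 1.99 × 6.4 = 12.736 kN at 4.7 m from P.
Moments about P: Q_y·10.5 − 40·sin60°·7.9 − (1.99·6.4)·4.7 − 40·1.7 − 132.9 − 75·6.3 = 0 → Q_y = 1006.92/10.5 = 95.8971 ≈ 95.90 kN.
ΣF_y = 0: P_y + 95.8971 − 40·sin60° − 1.99·6.4 − 40 − 75 = 0 → P_y = 66.48 kN.
ΣF_x = 0: P_x + 40·cos60° = 0 → P_x = -20.00 kN.

P_x = -20.00 kN, P_y = 66.48 kN, Q_y = 95.90 kN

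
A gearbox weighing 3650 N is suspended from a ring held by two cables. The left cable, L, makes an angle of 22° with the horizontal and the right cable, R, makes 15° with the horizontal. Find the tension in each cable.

T_L = 5858 N, T_R = 5623 N

ΣF_x = 0: −T_L·cos22° + T_R·cos15° = 0 → T_R = 0.959891·T_L.
ΣF_y = 0: T_L·sin22° + T_R·sin15° = 3650.
Substitute: T_L·(0.374607 + 0.959891·0.258819) = 3650 → T_L = 5858.32 ≈ 5858 N.
Then T_R = 0.959891 × 5858.32 = 5623 N.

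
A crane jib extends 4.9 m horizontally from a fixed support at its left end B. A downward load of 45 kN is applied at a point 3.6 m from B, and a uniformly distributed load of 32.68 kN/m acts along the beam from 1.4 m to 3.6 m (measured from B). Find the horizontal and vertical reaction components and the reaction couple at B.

B_x = 0, B_y = 116.9 kN, M_B = 341.7 kN·m

Resultant of the distributed load: 32.68 × 2.2 = 71.896 kN at 2.5 m from B.
ΣF_x = 0: B_x = 0.
ΣF_y = 0: B_y − 45 − 32.68·2.2 = 0 → B_y = 116.9 kN.
ΣM about B: M_B − 45·3.6 − (32.68·2.2)·2.5 = 0 → M_B = 341.7 kN·m.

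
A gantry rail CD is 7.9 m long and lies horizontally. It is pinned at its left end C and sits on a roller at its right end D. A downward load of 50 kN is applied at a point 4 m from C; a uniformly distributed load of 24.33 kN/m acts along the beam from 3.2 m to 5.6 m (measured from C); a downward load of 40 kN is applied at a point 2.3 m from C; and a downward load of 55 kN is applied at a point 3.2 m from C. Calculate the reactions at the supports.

Resultant of the distributed load: 24.33 × 2.4 = 58.392 kN at 4.4 m from C.
ΣM about C: D_y·7.9 − 50·4 − (24.33·2.4)·4.4 − 40·2.3 − 55·3.2 = 0 → D_y = 724.9248/7.9 = 91.7626 ≈ 91.76 kN.
ΣF_y = 0: C_y + 91.7626 − 50 − 24.33·2.4 − 40 − 55 = 0 → C_y = 111.6 kN.
ΣF_x = 0: no horizontal applied forces, so C_x = 0.

C_x = 0, C_y = 111.6 kN, D_y = 91.76 kN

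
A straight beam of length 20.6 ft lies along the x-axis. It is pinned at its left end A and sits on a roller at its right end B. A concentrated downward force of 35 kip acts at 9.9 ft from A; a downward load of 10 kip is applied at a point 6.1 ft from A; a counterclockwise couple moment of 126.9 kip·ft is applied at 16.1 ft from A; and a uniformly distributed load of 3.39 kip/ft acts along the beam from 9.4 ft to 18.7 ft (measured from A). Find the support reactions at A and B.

Resultant of the distributed load: 3.39 × 9.3 = 31.527 kip at 14.05 ft from A.
Moments about A: B_y·20.6 − 35·9.9 − 10·6.1 + 126.9 − (3.39·9.3)·14.05 = 0 → B_y = 723.55435/20.6 = 35.124 ≈ 35.12 kip.
ΣF_y = 0: A_y + 35.124 − 35 − 10 − 3.39·9.3 = 0 → A_y = 41.40 kip.
ΣF_x = 0: no horizontal applied forces, so A_x = 0.

A_x = 0, A_y = 41.40 kip, B_y = 35.12 kip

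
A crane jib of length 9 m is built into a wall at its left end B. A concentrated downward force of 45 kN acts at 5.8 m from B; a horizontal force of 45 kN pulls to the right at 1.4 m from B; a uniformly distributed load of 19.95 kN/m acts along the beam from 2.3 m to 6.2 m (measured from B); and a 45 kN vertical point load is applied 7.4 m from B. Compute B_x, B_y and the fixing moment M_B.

Resultant of the distributed load: 19.95 × 3.9 = 77.805 kN at 4.25 m from B.
ΣF_x = 0: B_x + 45 = 0 → B_x = -45.00 kN.
ΣF_y = 0: B_y − 45 − 19.95·3.9 − 45 = 0 → B_y = 167.8 kN.
ΣM about B: M_B − 45·5.8 − (19.95·3.9)·4.25 − 45·7.4 = 0 → M_B = 924.7 kN·m.

B_x = -45.00 kN, B_y = 167.8 kN, M_B = 924.7 kN·m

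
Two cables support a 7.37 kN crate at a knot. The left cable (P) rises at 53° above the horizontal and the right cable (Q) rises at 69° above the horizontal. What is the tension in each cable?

T_P = 3.114 kN, T_Q = 5.230 kN

ΣF_x = 0: −T_P·cos53° + T_Q·cos69° = 0 → T_Q = 1.67932·T_P.
ΣF_y = 0: T_P·sin53° + T_Q·sin69° = 7.37.
Substitute: T_P·(0.798636 + 1.67932·0.93358) = 7.37 → T_P = 3.11441 ≈ 3.114 kN.
Then T_Q = 1.67932 × 3.11441 = 5.230 kN.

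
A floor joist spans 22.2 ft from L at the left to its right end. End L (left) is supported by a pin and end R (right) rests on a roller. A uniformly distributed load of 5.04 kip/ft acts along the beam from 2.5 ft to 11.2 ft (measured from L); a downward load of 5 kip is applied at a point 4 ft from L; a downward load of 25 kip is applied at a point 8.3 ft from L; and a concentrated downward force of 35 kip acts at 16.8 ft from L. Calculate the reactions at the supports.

L_x = 0, L_y = 58.58 kip, R_y = 50.26 kip

Resultant of the distributed load: 5.04 × 8.7 = 43.848 kip at 6.85 ft from L.
Taking moments about L: R_y·22.2 − (5.04·8.7)·6.85 − 5·4 − 25·8.3 − 35·16.8 = 0 → R_y = 1115.8588/22.2 = 50.2639 ≈ 50.26 kip.
ΣF_y = 0: L_y + 50.2639 − 5.04·8.7 − 5 − 25 − 35 = 0 → L_y = 58.58 kip.
ΣF_x = 0: no horizontal applied forces, so L_x = 0.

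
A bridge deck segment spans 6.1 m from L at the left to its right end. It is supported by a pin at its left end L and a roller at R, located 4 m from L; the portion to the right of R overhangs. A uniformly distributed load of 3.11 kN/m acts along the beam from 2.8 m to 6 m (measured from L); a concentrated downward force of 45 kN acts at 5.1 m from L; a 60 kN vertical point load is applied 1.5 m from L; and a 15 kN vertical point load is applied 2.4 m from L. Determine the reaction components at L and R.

Resultant of the distributed load: 3.11 × 3.2 = 9.952 kN at 4.4 m from L.
ΣM about L: R_y·4 − (3.11·3.2)·4.4 − 45·5.1 − 60·1.5 − 15·2.4 = 0 → R_y = 399.2888/4 = 99.8222 ≈ 99.82 kN.
ΣF_y = 0: L_y + 99.8222 − 3.11·3.2 − 45 − 60 − 15 = 0 → L_y = 30.13 kN.
ΣF_x = 0: no horizontal applied forces, so L_x = 0.

L_x = 0, L_y = 30.13 kN, R_y = 99.82 kN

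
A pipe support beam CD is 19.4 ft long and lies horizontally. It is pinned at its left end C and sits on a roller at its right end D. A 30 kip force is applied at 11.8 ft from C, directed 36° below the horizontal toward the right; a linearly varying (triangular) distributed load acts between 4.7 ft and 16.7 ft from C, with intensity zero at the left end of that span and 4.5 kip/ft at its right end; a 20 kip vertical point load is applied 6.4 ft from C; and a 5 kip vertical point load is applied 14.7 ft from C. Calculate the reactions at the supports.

C_x = -24.27 kip, C_y = 30.85 kip, D_y = 38.79 kip

Resultant of the triangular load: ½ × 4.5 × 12 = 27 kip, acting at 12.7 ft from C (one-third of the span from the peak).
Moments about C: D_y·19.4 − 30·sin36°·11.8 − (½·4.5·12)·12.7 − 20·6.4 − 5·14.7 = 0 → D_y = 752.476/19.4 = 38.7874 ≈ 38.79 kip.
ΣF_y = 0: C_y + 38.7874 − 30·sin36° − ½·4.5·12 − 20 − 5 = 0 → C_y = 30.85 kip.
ΣF_x = 0: C_x + 30·cos36° = 0 → C_x = -24.27 kip.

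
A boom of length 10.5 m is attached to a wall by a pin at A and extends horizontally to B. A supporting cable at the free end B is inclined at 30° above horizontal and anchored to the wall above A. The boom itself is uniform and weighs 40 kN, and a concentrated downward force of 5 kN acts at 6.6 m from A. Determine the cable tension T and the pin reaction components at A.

T = 46.29 kN, A_x = 40.08 kN, A_y = 21.86 kN

ΣM about A: T·sin30°·10.5 − 40·5.25 − 5·6.6 = 0 → T = 243/(10.5·0.5) = 46.2857 ≈ 46.29 kN.
ΣF_x = 0: A_x − T·cos30° = 0 → A_x = 46.2857 × 0.866025 = 40.08 kN.
ΣF_y = 0: A_y + T·sin30° − 40 − 5 = 0 → A_y = 45 − 46.2857 × 0.5 = 21.86 kN.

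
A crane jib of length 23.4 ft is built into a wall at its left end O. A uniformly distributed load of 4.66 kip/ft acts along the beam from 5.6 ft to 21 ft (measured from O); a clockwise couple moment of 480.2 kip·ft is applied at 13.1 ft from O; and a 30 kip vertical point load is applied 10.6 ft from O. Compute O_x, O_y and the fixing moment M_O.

Resultant of the distributed load: 4.66 × 15.4 = 71.764 kip at 13.3 ft from O.
ΣF_x = 0: O_x = 0.
ΣF_y = 0: O_y − 4.66·15.4 − 30 = 0 → O_y = 101.8 kip.
ΣM about O: M_O − (4.66·15.4)·13.3 − 480.2 − 30·10.6 = 0 → M_O = 1753 kip·ft.

O_x = 0, O_y = 101.8 kip, M_O = 1753 kip·ft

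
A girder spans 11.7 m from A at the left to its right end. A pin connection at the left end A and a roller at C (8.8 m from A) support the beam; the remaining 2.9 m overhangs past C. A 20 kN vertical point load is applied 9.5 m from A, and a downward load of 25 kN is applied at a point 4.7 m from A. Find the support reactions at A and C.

A_x = 0, A_y = 10.06 kN, C_y = 34.94 kN

Taking moments about A: C_y·8.8 − 20·9.5 − 25·4.7 = 0 → C_y = 307.5/8.8 = 34.9432 ≈ 34.94 kN.
ΣF_y = 0: A_y + 34.9432 − 20 − 25 = 0 → A_y = 10.06 kN.
ΣF_x = 0: no horizontal applied forces, so A_x = 0.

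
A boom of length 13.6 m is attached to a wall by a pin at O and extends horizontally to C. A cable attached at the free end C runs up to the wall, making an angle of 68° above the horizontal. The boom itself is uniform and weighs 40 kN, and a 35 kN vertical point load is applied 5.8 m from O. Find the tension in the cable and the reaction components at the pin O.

ΣM about O: T·sin68°·13.6 − 40·6.8 − 35·5.8 = 0 → T = 475/(13.6·0.927184) = 37.6694 ≈ 37.67 kN.
ΣF_x = 0: O_x − T·cos68° = 0 → O_x = 37.6694 × 0.374607 = 14.11 kN.
ΣF_y = 0: O_y + T·sin68° − 40 − 35 = 0 → O_y = 75 − 37.6694 × 0.927184 = 40.07 kN.

T = 37.67 kN, O_x = 14.11 kN, O_y = 40.07 kN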